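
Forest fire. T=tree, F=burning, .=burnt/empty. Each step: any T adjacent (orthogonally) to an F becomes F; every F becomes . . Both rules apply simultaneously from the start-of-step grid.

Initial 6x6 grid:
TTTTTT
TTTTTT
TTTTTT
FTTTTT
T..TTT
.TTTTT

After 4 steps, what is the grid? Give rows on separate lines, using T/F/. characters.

Step 1: 3 trees catch fire, 1 burn out
  TTTTTT
  TTTTTT
  FTTTTT
  .FTTTT
  F..TTT
  .TTTTT
Step 2: 3 trees catch fire, 3 burn out
  TTTTTT
  FTTTTT
  .FTTTT
  ..FTTT
  ...TTT
  .TTTTT
Step 3: 4 trees catch fire, 3 burn out
  FTTTTT
  .FTTTT
  ..FTTT
  ...FTT
  ...TTT
  .TTTTT
Step 4: 5 trees catch fire, 4 burn out
  .FTTTT
  ..FTTT
  ...FTT
  ....FT
  ...FTT
  .TTTTT

.FTTTT
..FTTT
...FTT
....FT
...FTT
.TTTTT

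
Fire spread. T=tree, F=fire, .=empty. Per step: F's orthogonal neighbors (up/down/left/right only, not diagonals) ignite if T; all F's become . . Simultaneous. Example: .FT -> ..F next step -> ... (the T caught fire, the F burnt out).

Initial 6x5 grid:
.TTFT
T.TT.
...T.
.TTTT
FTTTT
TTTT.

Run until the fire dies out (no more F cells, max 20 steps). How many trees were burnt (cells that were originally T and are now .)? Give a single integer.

Answer: 18

Derivation:
Step 1: +5 fires, +2 burnt (F count now 5)
Step 2: +6 fires, +5 burnt (F count now 6)
Step 3: +4 fires, +6 burnt (F count now 4)
Step 4: +3 fires, +4 burnt (F count now 3)
Step 5: +0 fires, +3 burnt (F count now 0)
Fire out after step 5
Initially T: 19, now '.': 29
Total burnt (originally-T cells now '.'): 18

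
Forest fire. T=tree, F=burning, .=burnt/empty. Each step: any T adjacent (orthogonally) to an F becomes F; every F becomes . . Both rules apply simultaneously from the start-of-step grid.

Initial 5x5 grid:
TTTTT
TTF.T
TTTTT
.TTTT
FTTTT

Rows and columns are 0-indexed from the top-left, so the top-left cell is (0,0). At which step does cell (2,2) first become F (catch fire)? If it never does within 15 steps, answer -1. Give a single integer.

Step 1: cell (2,2)='F' (+4 fires, +2 burnt)
  -> target ignites at step 1
Step 2: cell (2,2)='.' (+8 fires, +4 burnt)
Step 3: cell (2,2)='.' (+6 fires, +8 burnt)
Step 4: cell (2,2)='.' (+3 fires, +6 burnt)
Step 5: cell (2,2)='.' (+0 fires, +3 burnt)
  fire out at step 5

1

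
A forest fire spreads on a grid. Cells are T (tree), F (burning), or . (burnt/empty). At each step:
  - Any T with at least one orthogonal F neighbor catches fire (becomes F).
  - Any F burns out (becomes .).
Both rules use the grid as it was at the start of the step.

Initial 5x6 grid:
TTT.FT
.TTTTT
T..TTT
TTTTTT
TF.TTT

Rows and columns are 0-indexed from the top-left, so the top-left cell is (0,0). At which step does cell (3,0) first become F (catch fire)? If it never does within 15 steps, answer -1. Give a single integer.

Step 1: cell (3,0)='T' (+4 fires, +2 burnt)
Step 2: cell (3,0)='F' (+5 fires, +4 burnt)
  -> target ignites at step 2
Step 3: cell (3,0)='.' (+6 fires, +5 burnt)
Step 4: cell (3,0)='.' (+5 fires, +6 burnt)
Step 5: cell (3,0)='.' (+2 fires, +5 burnt)
Step 6: cell (3,0)='.' (+1 fires, +2 burnt)
Step 7: cell (3,0)='.' (+0 fires, +1 burnt)
  fire out at step 7

2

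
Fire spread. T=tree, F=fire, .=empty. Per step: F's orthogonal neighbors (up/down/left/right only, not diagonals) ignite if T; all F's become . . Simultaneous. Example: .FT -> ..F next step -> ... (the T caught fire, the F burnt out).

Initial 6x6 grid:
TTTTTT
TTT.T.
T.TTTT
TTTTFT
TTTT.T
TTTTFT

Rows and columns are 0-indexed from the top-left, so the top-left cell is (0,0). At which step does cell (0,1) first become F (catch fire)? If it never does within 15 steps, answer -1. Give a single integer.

Step 1: cell (0,1)='T' (+5 fires, +2 burnt)
Step 2: cell (0,1)='T' (+7 fires, +5 burnt)
Step 3: cell (0,1)='T' (+5 fires, +7 burnt)
Step 4: cell (0,1)='T' (+6 fires, +5 burnt)
Step 5: cell (0,1)='T' (+4 fires, +6 burnt)
Step 6: cell (0,1)='F' (+2 fires, +4 burnt)
  -> target ignites at step 6
Step 7: cell (0,1)='.' (+1 fires, +2 burnt)
Step 8: cell (0,1)='.' (+0 fires, +1 burnt)
  fire out at step 8

6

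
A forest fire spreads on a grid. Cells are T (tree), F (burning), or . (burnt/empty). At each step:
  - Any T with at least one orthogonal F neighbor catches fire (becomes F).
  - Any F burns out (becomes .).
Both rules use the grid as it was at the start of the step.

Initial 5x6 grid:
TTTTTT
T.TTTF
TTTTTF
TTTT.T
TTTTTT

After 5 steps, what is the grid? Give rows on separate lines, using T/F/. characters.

Step 1: 4 trees catch fire, 2 burn out
  TTTTTF
  T.TTF.
  TTTTF.
  TTTT.F
  TTTTTT
Step 2: 4 trees catch fire, 4 burn out
  TTTTF.
  T.TF..
  TTTF..
  TTTT..
  TTTTTF
Step 3: 5 trees catch fire, 4 burn out
  TTTF..
  T.F...
  TTF...
  TTTF..
  TTTTF.
Step 4: 4 trees catch fire, 5 burn out
  TTF...
  T.....
  TF....
  TTF...
  TTTF..
Step 5: 4 trees catch fire, 4 burn out
  TF....
  T.....
  F.....
  TF....
  TTF...

TF....
T.....
F.....
TF....
TTF...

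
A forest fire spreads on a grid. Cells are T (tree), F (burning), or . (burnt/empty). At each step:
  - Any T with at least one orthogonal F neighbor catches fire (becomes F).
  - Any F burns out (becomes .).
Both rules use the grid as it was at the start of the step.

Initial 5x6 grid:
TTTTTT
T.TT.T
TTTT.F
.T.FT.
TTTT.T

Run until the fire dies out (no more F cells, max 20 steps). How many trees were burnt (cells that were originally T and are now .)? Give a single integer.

Step 1: +4 fires, +2 burnt (F count now 4)
Step 2: +4 fires, +4 burnt (F count now 4)
Step 3: +5 fires, +4 burnt (F count now 5)
Step 4: +4 fires, +5 burnt (F count now 4)
Step 5: +2 fires, +4 burnt (F count now 2)
Step 6: +1 fires, +2 burnt (F count now 1)
Step 7: +0 fires, +1 burnt (F count now 0)
Fire out after step 7
Initially T: 21, now '.': 29
Total burnt (originally-T cells now '.'): 20

Answer: 20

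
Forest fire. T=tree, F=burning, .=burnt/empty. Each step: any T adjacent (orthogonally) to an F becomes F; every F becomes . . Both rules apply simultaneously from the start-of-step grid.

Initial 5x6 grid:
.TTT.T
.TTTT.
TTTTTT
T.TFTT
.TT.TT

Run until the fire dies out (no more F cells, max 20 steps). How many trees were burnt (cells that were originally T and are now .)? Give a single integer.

Answer: 21

Derivation:
Step 1: +3 fires, +1 burnt (F count now 3)
Step 2: +6 fires, +3 burnt (F count now 6)
Step 3: +7 fires, +6 burnt (F count now 7)
Step 4: +3 fires, +7 burnt (F count now 3)
Step 5: +2 fires, +3 burnt (F count now 2)
Step 6: +0 fires, +2 burnt (F count now 0)
Fire out after step 6
Initially T: 22, now '.': 29
Total burnt (originally-T cells now '.'): 21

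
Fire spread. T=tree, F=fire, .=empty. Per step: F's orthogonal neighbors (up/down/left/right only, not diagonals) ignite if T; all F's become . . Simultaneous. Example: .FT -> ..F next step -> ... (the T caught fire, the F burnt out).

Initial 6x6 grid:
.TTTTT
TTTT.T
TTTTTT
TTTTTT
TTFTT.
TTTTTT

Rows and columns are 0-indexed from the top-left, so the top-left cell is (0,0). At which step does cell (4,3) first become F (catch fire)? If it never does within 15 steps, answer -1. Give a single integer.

Step 1: cell (4,3)='F' (+4 fires, +1 burnt)
  -> target ignites at step 1
Step 2: cell (4,3)='.' (+7 fires, +4 burnt)
Step 3: cell (4,3)='.' (+7 fires, +7 burnt)
Step 4: cell (4,3)='.' (+7 fires, +7 burnt)
Step 5: cell (4,3)='.' (+4 fires, +7 burnt)
Step 6: cell (4,3)='.' (+2 fires, +4 burnt)
Step 7: cell (4,3)='.' (+1 fires, +2 burnt)
Step 8: cell (4,3)='.' (+0 fires, +1 burnt)
  fire out at step 8

1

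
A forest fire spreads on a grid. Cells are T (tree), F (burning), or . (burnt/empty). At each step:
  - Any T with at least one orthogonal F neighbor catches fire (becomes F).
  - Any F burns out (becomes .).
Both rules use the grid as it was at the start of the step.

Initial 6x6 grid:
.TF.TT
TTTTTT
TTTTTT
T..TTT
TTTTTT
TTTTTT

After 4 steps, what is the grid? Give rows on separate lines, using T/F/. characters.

Step 1: 2 trees catch fire, 1 burn out
  .F..TT
  TTFTTT
  TTTTTT
  T..TTT
  TTTTTT
  TTTTTT
Step 2: 3 trees catch fire, 2 burn out
  ....TT
  TF.FTT
  TTFTTT
  T..TTT
  TTTTTT
  TTTTTT
Step 3: 4 trees catch fire, 3 burn out
  ....TT
  F...FT
  TF.FTT
  T..TTT
  TTTTTT
  TTTTTT
Step 4: 5 trees catch fire, 4 burn out
  ....FT
  .....F
  F...FT
  T..FTT
  TTTTTT
  TTTTTT

....FT
.....F
F...FT
T..FTT
TTTTTT
TTTTTT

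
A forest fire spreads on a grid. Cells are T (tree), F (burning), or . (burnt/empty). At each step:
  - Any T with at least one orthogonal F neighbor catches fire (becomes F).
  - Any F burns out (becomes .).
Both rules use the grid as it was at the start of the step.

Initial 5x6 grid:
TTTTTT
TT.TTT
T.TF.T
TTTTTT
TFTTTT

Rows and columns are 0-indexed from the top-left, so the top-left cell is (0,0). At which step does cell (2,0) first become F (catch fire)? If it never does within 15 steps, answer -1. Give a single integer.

Step 1: cell (2,0)='T' (+6 fires, +2 burnt)
Step 2: cell (2,0)='T' (+6 fires, +6 burnt)
Step 3: cell (2,0)='F' (+6 fires, +6 burnt)
  -> target ignites at step 3
Step 4: cell (2,0)='.' (+5 fires, +6 burnt)
Step 5: cell (2,0)='.' (+2 fires, +5 burnt)
Step 6: cell (2,0)='.' (+0 fires, +2 burnt)
  fire out at step 6

3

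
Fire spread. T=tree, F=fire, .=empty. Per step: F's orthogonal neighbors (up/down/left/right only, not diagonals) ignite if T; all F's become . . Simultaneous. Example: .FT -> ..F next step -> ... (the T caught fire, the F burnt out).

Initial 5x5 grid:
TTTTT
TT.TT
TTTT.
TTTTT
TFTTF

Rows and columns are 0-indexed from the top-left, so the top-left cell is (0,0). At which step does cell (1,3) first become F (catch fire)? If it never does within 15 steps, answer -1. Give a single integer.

Step 1: cell (1,3)='T' (+5 fires, +2 burnt)
Step 2: cell (1,3)='T' (+4 fires, +5 burnt)
Step 3: cell (1,3)='T' (+4 fires, +4 burnt)
Step 4: cell (1,3)='F' (+3 fires, +4 burnt)
  -> target ignites at step 4
Step 5: cell (1,3)='.' (+4 fires, +3 burnt)
Step 6: cell (1,3)='.' (+1 fires, +4 burnt)
Step 7: cell (1,3)='.' (+0 fires, +1 burnt)
  fire out at step 7

4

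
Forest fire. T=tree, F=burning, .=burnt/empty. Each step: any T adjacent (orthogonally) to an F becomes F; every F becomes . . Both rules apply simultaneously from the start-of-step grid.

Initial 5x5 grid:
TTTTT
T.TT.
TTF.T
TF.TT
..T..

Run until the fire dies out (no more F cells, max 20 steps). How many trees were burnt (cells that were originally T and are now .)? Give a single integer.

Step 1: +3 fires, +2 burnt (F count now 3)
Step 2: +3 fires, +3 burnt (F count now 3)
Step 3: +3 fires, +3 burnt (F count now 3)
Step 4: +2 fires, +3 burnt (F count now 2)
Step 5: +0 fires, +2 burnt (F count now 0)
Fire out after step 5
Initially T: 15, now '.': 21
Total burnt (originally-T cells now '.'): 11

Answer: 11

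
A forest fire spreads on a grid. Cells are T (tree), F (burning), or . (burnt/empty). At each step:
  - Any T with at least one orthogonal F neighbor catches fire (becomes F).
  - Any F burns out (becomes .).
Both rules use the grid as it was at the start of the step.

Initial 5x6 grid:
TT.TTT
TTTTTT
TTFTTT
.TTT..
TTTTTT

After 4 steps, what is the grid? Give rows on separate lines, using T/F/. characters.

Step 1: 4 trees catch fire, 1 burn out
  TT.TTT
  TTFTTT
  TF.FTT
  .TFT..
  TTTTTT
Step 2: 7 trees catch fire, 4 burn out
  TT.TTT
  TF.FTT
  F...FT
  .F.F..
  TTFTTT
Step 3: 7 trees catch fire, 7 burn out
  TF.FTT
  F...FT
  .....F
  ......
  TF.FTT
Step 4: 5 trees catch fire, 7 burn out
  F...FT
  .....F
  ......
  ......
  F...FT

F...FT
.....F
......
......
F...FT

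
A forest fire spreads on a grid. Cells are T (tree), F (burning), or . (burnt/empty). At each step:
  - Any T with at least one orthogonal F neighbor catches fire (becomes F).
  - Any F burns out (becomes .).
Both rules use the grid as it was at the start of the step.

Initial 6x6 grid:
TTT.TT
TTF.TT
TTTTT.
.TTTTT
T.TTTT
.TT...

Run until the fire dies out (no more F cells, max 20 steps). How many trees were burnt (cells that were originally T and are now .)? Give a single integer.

Step 1: +3 fires, +1 burnt (F count now 3)
Step 2: +5 fires, +3 burnt (F count now 5)
Step 3: +6 fires, +5 burnt (F count now 6)
Step 4: +4 fires, +6 burnt (F count now 4)
Step 5: +5 fires, +4 burnt (F count now 5)
Step 6: +2 fires, +5 burnt (F count now 2)
Step 7: +0 fires, +2 burnt (F count now 0)
Fire out after step 7
Initially T: 26, now '.': 35
Total burnt (originally-T cells now '.'): 25

Answer: 25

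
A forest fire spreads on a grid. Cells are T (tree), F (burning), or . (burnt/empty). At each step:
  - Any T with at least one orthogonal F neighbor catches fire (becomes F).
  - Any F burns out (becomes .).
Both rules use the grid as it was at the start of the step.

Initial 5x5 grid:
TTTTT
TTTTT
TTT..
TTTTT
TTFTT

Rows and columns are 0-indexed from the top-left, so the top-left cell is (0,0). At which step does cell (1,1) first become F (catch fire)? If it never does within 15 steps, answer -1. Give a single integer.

Step 1: cell (1,1)='T' (+3 fires, +1 burnt)
Step 2: cell (1,1)='T' (+5 fires, +3 burnt)
Step 3: cell (1,1)='T' (+4 fires, +5 burnt)
Step 4: cell (1,1)='F' (+4 fires, +4 burnt)
  -> target ignites at step 4
Step 5: cell (1,1)='.' (+4 fires, +4 burnt)
Step 6: cell (1,1)='.' (+2 fires, +4 burnt)
Step 7: cell (1,1)='.' (+0 fires, +2 burnt)
  fire out at step 7

4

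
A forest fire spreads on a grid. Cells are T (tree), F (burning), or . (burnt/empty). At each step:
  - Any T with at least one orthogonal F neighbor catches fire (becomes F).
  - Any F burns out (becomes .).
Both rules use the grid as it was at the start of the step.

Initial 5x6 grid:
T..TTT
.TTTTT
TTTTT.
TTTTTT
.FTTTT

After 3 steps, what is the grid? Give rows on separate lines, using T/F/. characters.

Step 1: 2 trees catch fire, 1 burn out
  T..TTT
  .TTTTT
  TTTTT.
  TFTTTT
  ..FTTT
Step 2: 4 trees catch fire, 2 burn out
  T..TTT
  .TTTTT
  TFTTT.
  F.FTTT
  ...FTT
Step 3: 5 trees catch fire, 4 burn out
  T..TTT
  .FTTTT
  F.FTT.
  ...FTT
  ....FT

T..TTT
.FTTTT
F.FTT.
...FTT
....FT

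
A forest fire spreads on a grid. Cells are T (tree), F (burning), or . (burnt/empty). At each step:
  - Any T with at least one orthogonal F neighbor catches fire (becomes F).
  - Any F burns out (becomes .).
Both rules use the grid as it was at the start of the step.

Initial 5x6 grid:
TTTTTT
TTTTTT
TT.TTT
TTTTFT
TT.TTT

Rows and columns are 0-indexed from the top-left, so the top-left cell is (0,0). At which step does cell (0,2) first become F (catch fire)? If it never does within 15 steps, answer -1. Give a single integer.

Step 1: cell (0,2)='T' (+4 fires, +1 burnt)
Step 2: cell (0,2)='T' (+6 fires, +4 burnt)
Step 3: cell (0,2)='T' (+4 fires, +6 burnt)
Step 4: cell (0,2)='T' (+6 fires, +4 burnt)
Step 5: cell (0,2)='F' (+4 fires, +6 burnt)
  -> target ignites at step 5
Step 6: cell (0,2)='.' (+2 fires, +4 burnt)
Step 7: cell (0,2)='.' (+1 fires, +2 burnt)
Step 8: cell (0,2)='.' (+0 fires, +1 burnt)
  fire out at step 8

5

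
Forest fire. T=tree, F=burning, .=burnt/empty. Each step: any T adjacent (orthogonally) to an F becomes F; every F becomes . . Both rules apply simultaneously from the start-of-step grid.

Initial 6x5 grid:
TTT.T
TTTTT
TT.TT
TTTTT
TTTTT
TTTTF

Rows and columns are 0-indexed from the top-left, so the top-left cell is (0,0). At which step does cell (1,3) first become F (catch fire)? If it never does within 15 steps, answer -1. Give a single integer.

Step 1: cell (1,3)='T' (+2 fires, +1 burnt)
Step 2: cell (1,3)='T' (+3 fires, +2 burnt)
Step 3: cell (1,3)='T' (+4 fires, +3 burnt)
Step 4: cell (1,3)='T' (+5 fires, +4 burnt)
Step 5: cell (1,3)='F' (+4 fires, +5 burnt)
  -> target ignites at step 5
Step 6: cell (1,3)='.' (+3 fires, +4 burnt)
Step 7: cell (1,3)='.' (+3 fires, +3 burnt)
Step 8: cell (1,3)='.' (+2 fires, +3 burnt)
Step 9: cell (1,3)='.' (+1 fires, +2 burnt)
Step 10: cell (1,3)='.' (+0 fires, +1 burnt)
  fire out at step 10

5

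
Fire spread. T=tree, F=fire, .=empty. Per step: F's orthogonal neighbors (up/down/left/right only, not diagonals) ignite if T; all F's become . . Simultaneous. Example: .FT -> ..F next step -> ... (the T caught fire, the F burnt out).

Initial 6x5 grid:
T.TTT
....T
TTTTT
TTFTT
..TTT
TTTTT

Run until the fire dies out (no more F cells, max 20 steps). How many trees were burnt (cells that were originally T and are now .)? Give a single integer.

Answer: 21

Derivation:
Step 1: +4 fires, +1 burnt (F count now 4)
Step 2: +6 fires, +4 burnt (F count now 6)
Step 3: +5 fires, +6 burnt (F count now 5)
Step 4: +3 fires, +5 burnt (F count now 3)
Step 5: +1 fires, +3 burnt (F count now 1)
Step 6: +1 fires, +1 burnt (F count now 1)
Step 7: +1 fires, +1 burnt (F count now 1)
Step 8: +0 fires, +1 burnt (F count now 0)
Fire out after step 8
Initially T: 22, now '.': 29
Total burnt (originally-T cells now '.'): 21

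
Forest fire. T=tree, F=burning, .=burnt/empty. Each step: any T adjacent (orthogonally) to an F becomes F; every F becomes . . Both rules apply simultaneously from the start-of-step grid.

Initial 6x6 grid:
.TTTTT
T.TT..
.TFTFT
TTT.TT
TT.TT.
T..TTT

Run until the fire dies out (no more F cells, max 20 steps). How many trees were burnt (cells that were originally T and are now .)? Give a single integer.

Step 1: +6 fires, +2 burnt (F count now 6)
Step 2: +5 fires, +6 burnt (F count now 5)
Step 3: +6 fires, +5 burnt (F count now 6)
Step 4: +4 fires, +6 burnt (F count now 4)
Step 5: +2 fires, +4 burnt (F count now 2)
Step 6: +0 fires, +2 burnt (F count now 0)
Fire out after step 6
Initially T: 24, now '.': 35
Total burnt (originally-T cells now '.'): 23

Answer: 23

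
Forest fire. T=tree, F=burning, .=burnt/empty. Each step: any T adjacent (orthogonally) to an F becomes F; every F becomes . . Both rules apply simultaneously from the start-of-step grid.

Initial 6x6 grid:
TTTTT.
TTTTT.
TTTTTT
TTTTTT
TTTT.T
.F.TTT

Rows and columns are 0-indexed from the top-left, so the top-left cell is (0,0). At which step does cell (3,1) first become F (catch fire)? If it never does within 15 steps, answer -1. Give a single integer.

Step 1: cell (3,1)='T' (+1 fires, +1 burnt)
Step 2: cell (3,1)='F' (+3 fires, +1 burnt)
  -> target ignites at step 2
Step 3: cell (3,1)='.' (+4 fires, +3 burnt)
Step 4: cell (3,1)='.' (+5 fires, +4 burnt)
Step 5: cell (3,1)='.' (+6 fires, +5 burnt)
Step 6: cell (3,1)='.' (+6 fires, +6 burnt)
Step 7: cell (3,1)='.' (+4 fires, +6 burnt)
Step 8: cell (3,1)='.' (+1 fires, +4 burnt)
Step 9: cell (3,1)='.' (+0 fires, +1 burnt)
  fire out at step 9

2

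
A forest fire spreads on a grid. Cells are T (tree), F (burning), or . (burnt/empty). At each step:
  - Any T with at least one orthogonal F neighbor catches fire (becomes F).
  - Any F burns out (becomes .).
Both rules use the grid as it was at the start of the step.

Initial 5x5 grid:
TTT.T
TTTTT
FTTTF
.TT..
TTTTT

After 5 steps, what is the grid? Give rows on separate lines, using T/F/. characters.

Step 1: 4 trees catch fire, 2 burn out
  TTT.T
  FTTTF
  .FTF.
  .TT..
  TTTTT
Step 2: 6 trees catch fire, 4 burn out
  FTT.F
  .FTF.
  ..F..
  .FT..
  TTTTT
Step 3: 4 trees catch fire, 6 burn out
  .FT..
  ..F..
  .....
  ..F..
  TFTTT
Step 4: 3 trees catch fire, 4 burn out
  ..F..
  .....
  .....
  .....
  F.FTT
Step 5: 1 trees catch fire, 3 burn out
  .....
  .....
  .....
  .....
  ...FT

.....
.....
.....
.....
...FT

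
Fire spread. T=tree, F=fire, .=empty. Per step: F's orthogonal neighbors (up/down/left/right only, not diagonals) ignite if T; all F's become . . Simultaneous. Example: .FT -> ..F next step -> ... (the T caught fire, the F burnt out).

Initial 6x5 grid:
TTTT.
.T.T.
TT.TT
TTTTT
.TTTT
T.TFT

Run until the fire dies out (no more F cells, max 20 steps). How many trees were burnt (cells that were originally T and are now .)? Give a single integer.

Step 1: +3 fires, +1 burnt (F count now 3)
Step 2: +3 fires, +3 burnt (F count now 3)
Step 3: +4 fires, +3 burnt (F count now 4)
Step 4: +3 fires, +4 burnt (F count now 3)
Step 5: +3 fires, +3 burnt (F count now 3)
Step 6: +3 fires, +3 burnt (F count now 3)
Step 7: +1 fires, +3 burnt (F count now 1)
Step 8: +1 fires, +1 burnt (F count now 1)
Step 9: +0 fires, +1 burnt (F count now 0)
Fire out after step 9
Initially T: 22, now '.': 29
Total burnt (originally-T cells now '.'): 21

Answer: 21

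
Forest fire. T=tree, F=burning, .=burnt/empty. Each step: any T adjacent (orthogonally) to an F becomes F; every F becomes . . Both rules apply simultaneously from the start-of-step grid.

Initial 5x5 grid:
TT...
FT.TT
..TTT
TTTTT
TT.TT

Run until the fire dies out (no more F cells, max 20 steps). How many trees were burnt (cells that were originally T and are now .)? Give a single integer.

Step 1: +2 fires, +1 burnt (F count now 2)
Step 2: +1 fires, +2 burnt (F count now 1)
Step 3: +0 fires, +1 burnt (F count now 0)
Fire out after step 3
Initially T: 17, now '.': 11
Total burnt (originally-T cells now '.'): 3

Answer: 3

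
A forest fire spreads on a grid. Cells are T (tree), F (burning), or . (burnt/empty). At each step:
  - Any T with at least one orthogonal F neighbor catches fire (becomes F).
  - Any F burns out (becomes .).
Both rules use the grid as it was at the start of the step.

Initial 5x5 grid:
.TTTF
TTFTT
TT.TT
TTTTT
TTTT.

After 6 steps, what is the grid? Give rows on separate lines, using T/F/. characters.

Step 1: 5 trees catch fire, 2 burn out
  .TFF.
  TF.FF
  TT.TT
  TTTTT
  TTTT.
Step 2: 5 trees catch fire, 5 burn out
  .F...
  F....
  TF.FF
  TTTTT
  TTTT.
Step 3: 4 trees catch fire, 5 burn out
  .....
  .....
  F....
  TFTFF
  TTTT.
Step 4: 4 trees catch fire, 4 burn out
  .....
  .....
  .....
  F.F..
  TFTF.
Step 5: 2 trees catch fire, 4 burn out
  .....
  .....
  .....
  .....
  F.F..
Step 6: 0 trees catch fire, 2 burn out
  .....
  .....
  .....
  .....
  .....

.....
.....
.....
.....
.....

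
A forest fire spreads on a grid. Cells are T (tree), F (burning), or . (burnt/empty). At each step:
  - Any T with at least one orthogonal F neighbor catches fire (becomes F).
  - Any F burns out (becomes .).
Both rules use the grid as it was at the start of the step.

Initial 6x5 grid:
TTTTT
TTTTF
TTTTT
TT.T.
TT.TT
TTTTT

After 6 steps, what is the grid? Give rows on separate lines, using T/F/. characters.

Step 1: 3 trees catch fire, 1 burn out
  TTTTF
  TTTF.
  TTTTF
  TT.T.
  TT.TT
  TTTTT
Step 2: 3 trees catch fire, 3 burn out
  TTTF.
  TTF..
  TTTF.
  TT.T.
  TT.TT
  TTTTT
Step 3: 4 trees catch fire, 3 burn out
  TTF..
  TF...
  TTF..
  TT.F.
  TT.TT
  TTTTT
Step 4: 4 trees catch fire, 4 burn out
  TF...
  F....
  TF...
  TT...
  TT.FT
  TTTTT
Step 5: 5 trees catch fire, 4 burn out
  F....
  .....
  F....
  TF...
  TT..F
  TTTFT
Step 6: 4 trees catch fire, 5 burn out
  .....
  .....
  .....
  F....
  TF...
  TTF.F

.....
.....
.....
F....
TF...
TTF.F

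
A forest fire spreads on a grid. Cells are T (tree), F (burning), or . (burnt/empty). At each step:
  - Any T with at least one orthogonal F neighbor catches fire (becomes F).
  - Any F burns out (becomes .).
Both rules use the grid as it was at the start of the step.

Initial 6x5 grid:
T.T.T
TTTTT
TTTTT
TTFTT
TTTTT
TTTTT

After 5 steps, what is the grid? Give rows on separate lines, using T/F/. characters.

Step 1: 4 trees catch fire, 1 burn out
  T.T.T
  TTTTT
  TTFTT
  TF.FT
  TTFTT
  TTTTT
Step 2: 8 trees catch fire, 4 burn out
  T.T.T
  TTFTT
  TF.FT
  F...F
  TF.FT
  TTFTT
Step 3: 9 trees catch fire, 8 burn out
  T.F.T
  TF.FT
  F...F
  .....
  F...F
  TF.FT
Step 4: 4 trees catch fire, 9 burn out
  T...T
  F...F
  .....
  .....
  .....
  F...F
Step 5: 2 trees catch fire, 4 burn out
  F...F
  .....
  .....
  .....
  .....
  .....

F...F
.....
.....
.....
.....
.....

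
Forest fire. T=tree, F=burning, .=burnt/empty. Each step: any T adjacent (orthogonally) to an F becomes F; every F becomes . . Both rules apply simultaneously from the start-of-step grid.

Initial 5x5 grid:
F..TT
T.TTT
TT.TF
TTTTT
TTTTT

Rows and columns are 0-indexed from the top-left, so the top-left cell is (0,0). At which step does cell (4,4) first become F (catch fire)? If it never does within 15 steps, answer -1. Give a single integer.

Step 1: cell (4,4)='T' (+4 fires, +2 burnt)
Step 2: cell (4,4)='F' (+5 fires, +4 burnt)
  -> target ignites at step 2
Step 3: cell (4,4)='.' (+6 fires, +5 burnt)
Step 4: cell (4,4)='.' (+3 fires, +6 burnt)
Step 5: cell (4,4)='.' (+1 fires, +3 burnt)
Step 6: cell (4,4)='.' (+0 fires, +1 burnt)
  fire out at step 6

2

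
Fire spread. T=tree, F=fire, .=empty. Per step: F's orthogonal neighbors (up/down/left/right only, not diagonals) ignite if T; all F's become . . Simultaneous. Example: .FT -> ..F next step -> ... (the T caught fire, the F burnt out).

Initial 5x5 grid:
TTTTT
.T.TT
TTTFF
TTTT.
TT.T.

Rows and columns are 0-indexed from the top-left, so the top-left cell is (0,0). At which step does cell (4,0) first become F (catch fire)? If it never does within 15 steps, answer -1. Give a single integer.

Step 1: cell (4,0)='T' (+4 fires, +2 burnt)
Step 2: cell (4,0)='T' (+5 fires, +4 burnt)
Step 3: cell (4,0)='T' (+4 fires, +5 burnt)
Step 4: cell (4,0)='T' (+3 fires, +4 burnt)
Step 5: cell (4,0)='F' (+2 fires, +3 burnt)
  -> target ignites at step 5
Step 6: cell (4,0)='.' (+0 fires, +2 burnt)
  fire out at step 6

5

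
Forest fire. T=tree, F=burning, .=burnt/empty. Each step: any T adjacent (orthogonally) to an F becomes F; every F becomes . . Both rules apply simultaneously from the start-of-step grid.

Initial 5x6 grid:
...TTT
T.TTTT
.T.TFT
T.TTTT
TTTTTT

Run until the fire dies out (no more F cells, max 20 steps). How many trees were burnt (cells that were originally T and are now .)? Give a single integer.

Answer: 20

Derivation:
Step 1: +4 fires, +1 burnt (F count now 4)
Step 2: +6 fires, +4 burnt (F count now 6)
Step 3: +6 fires, +6 burnt (F count now 6)
Step 4: +1 fires, +6 burnt (F count now 1)
Step 5: +1 fires, +1 burnt (F count now 1)
Step 6: +1 fires, +1 burnt (F count now 1)
Step 7: +1 fires, +1 burnt (F count now 1)
Step 8: +0 fires, +1 burnt (F count now 0)
Fire out after step 8
Initially T: 22, now '.': 28
Total burnt (originally-T cells now '.'): 20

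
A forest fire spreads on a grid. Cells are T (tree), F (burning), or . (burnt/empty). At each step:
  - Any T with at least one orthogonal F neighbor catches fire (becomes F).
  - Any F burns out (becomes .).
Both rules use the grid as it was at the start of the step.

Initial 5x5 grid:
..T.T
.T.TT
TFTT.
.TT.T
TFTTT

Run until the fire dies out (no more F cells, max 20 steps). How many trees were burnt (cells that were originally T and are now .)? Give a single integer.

Step 1: +6 fires, +2 burnt (F count now 6)
Step 2: +3 fires, +6 burnt (F count now 3)
Step 3: +2 fires, +3 burnt (F count now 2)
Step 4: +2 fires, +2 burnt (F count now 2)
Step 5: +1 fires, +2 burnt (F count now 1)
Step 6: +0 fires, +1 burnt (F count now 0)
Fire out after step 6
Initially T: 15, now '.': 24
Total burnt (originally-T cells now '.'): 14

Answer: 14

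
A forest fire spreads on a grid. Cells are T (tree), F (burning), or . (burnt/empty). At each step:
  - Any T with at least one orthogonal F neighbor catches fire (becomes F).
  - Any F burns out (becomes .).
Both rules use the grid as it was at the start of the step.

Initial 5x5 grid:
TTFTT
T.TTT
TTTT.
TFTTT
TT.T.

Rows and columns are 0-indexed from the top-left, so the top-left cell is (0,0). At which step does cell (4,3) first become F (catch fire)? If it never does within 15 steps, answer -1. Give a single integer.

Step 1: cell (4,3)='T' (+7 fires, +2 burnt)
Step 2: cell (4,3)='T' (+7 fires, +7 burnt)
Step 3: cell (4,3)='F' (+5 fires, +7 burnt)
  -> target ignites at step 3
Step 4: cell (4,3)='.' (+0 fires, +5 burnt)
  fire out at step 4

3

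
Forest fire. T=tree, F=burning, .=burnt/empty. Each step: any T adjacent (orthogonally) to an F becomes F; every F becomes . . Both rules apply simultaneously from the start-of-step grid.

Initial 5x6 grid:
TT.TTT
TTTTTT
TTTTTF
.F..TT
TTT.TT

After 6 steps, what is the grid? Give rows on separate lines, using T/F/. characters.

Step 1: 5 trees catch fire, 2 burn out
  TT.TTT
  TTTTTF
  TFTTF.
  ....TF
  TFT.TT
Step 2: 10 trees catch fire, 5 burn out
  TT.TTF
  TFTTF.
  F.FF..
  ....F.
  F.F.TF
Step 3: 6 trees catch fire, 10 burn out
  TF.TF.
  F.FF..
  ......
  ......
  ....F.
Step 4: 2 trees catch fire, 6 burn out
  F..F..
  ......
  ......
  ......
  ......
Step 5: 0 trees catch fire, 2 burn out
  ......
  ......
  ......
  ......
  ......
Step 6: 0 trees catch fire, 0 burn out
  ......
  ......
  ......
  ......
  ......

......
......
......
......
......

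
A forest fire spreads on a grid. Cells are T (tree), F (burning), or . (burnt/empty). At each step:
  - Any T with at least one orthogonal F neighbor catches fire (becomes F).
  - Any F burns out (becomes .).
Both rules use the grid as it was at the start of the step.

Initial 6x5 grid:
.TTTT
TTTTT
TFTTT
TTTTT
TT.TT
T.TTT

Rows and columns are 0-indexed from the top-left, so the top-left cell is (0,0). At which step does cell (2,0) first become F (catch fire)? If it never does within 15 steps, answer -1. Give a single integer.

Step 1: cell (2,0)='F' (+4 fires, +1 burnt)
  -> target ignites at step 1
Step 2: cell (2,0)='.' (+7 fires, +4 burnt)
Step 3: cell (2,0)='.' (+5 fires, +7 burnt)
Step 4: cell (2,0)='.' (+5 fires, +5 burnt)
Step 5: cell (2,0)='.' (+3 fires, +5 burnt)
Step 6: cell (2,0)='.' (+2 fires, +3 burnt)
Step 7: cell (2,0)='.' (+0 fires, +2 burnt)
  fire out at step 7

1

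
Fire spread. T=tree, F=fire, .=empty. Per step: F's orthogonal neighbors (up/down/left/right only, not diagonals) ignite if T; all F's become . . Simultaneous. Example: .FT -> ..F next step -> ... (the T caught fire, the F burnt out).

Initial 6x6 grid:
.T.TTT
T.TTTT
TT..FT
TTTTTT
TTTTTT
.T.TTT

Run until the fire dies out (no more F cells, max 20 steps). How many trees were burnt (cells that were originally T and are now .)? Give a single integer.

Answer: 27

Derivation:
Step 1: +3 fires, +1 burnt (F count now 3)
Step 2: +6 fires, +3 burnt (F count now 6)
Step 3: +7 fires, +6 burnt (F count now 7)
Step 4: +4 fires, +7 burnt (F count now 4)
Step 5: +3 fires, +4 burnt (F count now 3)
Step 6: +3 fires, +3 burnt (F count now 3)
Step 7: +1 fires, +3 burnt (F count now 1)
Step 8: +0 fires, +1 burnt (F count now 0)
Fire out after step 8
Initially T: 28, now '.': 35
Total burnt (originally-T cells now '.'): 27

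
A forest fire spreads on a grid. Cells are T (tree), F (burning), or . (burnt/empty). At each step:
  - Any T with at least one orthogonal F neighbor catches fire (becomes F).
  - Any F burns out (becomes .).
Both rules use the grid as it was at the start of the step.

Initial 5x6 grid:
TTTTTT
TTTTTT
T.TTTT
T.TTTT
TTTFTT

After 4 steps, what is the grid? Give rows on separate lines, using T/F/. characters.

Step 1: 3 trees catch fire, 1 burn out
  TTTTTT
  TTTTTT
  T.TTTT
  T.TFTT
  TTF.FT
Step 2: 5 trees catch fire, 3 burn out
  TTTTTT
  TTTTTT
  T.TFTT
  T.F.FT
  TF...F
Step 3: 5 trees catch fire, 5 burn out
  TTTTTT
  TTTFTT
  T.F.FT
  T....F
  F.....
Step 4: 5 trees catch fire, 5 burn out
  TTTFTT
  TTF.FT
  T....F
  F.....
  ......

TTTFTT
TTF.FT
T....F
F.....
......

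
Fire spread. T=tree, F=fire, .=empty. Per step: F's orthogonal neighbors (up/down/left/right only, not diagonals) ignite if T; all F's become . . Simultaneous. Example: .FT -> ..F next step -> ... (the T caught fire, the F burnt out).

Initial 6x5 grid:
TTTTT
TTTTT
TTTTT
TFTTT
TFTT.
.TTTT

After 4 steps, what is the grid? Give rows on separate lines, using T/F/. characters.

Step 1: 6 trees catch fire, 2 burn out
  TTTTT
  TTTTT
  TFTTT
  F.FTT
  F.FT.
  .FTTT
Step 2: 6 trees catch fire, 6 burn out
  TTTTT
  TFTTT
  F.FTT
  ...FT
  ...F.
  ..FTT
Step 3: 6 trees catch fire, 6 burn out
  TFTTT
  F.FTT
  ...FT
  ....F
  .....
  ...FT
Step 4: 5 trees catch fire, 6 burn out
  F.FTT
  ...FT
  ....F
  .....
  .....
  ....F

F.FTT
...FT
....F
.....
.....
....F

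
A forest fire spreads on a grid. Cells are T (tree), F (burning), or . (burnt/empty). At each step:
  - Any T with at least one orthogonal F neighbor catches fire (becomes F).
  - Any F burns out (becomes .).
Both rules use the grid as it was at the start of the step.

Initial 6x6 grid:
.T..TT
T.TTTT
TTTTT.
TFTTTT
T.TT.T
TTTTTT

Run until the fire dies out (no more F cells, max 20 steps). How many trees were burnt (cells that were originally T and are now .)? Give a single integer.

Answer: 27

Derivation:
Step 1: +3 fires, +1 burnt (F count now 3)
Step 2: +5 fires, +3 burnt (F count now 5)
Step 3: +7 fires, +5 burnt (F count now 7)
Step 4: +5 fires, +7 burnt (F count now 5)
Step 5: +3 fires, +5 burnt (F count now 3)
Step 6: +3 fires, +3 burnt (F count now 3)
Step 7: +1 fires, +3 burnt (F count now 1)
Step 8: +0 fires, +1 burnt (F count now 0)
Fire out after step 8
Initially T: 28, now '.': 35
Total burnt (originally-T cells now '.'): 27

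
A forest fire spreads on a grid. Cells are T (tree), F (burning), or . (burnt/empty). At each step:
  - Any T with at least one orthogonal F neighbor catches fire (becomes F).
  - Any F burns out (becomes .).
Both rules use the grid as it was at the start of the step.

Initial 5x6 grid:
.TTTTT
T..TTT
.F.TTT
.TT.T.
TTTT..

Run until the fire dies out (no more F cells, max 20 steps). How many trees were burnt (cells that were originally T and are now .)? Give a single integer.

Answer: 6

Derivation:
Step 1: +1 fires, +1 burnt (F count now 1)
Step 2: +2 fires, +1 burnt (F count now 2)
Step 3: +2 fires, +2 burnt (F count now 2)
Step 4: +1 fires, +2 burnt (F count now 1)
Step 5: +0 fires, +1 burnt (F count now 0)
Fire out after step 5
Initially T: 19, now '.': 17
Total burnt (originally-T cells now '.'): 6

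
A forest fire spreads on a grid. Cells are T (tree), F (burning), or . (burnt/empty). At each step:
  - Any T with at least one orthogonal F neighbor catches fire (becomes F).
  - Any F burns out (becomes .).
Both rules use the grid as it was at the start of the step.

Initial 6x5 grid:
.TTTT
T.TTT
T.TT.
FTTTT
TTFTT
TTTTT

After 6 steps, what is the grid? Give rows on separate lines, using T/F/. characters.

Step 1: 7 trees catch fire, 2 burn out
  .TTTT
  T.TTT
  F.TT.
  .FFTT
  FF.FT
  TTFTT
Step 2: 7 trees catch fire, 7 burn out
  .TTTT
  F.TTT
  ..FT.
  ...FT
  ....F
  FF.FT
Step 3: 4 trees catch fire, 7 burn out
  .TTTT
  ..FTT
  ...F.
  ....F
  .....
  ....F
Step 4: 2 trees catch fire, 4 burn out
  .TFTT
  ...FT
  .....
  .....
  .....
  .....
Step 5: 3 trees catch fire, 2 burn out
  .F.FT
  ....F
  .....
  .....
  .....
  .....
Step 6: 1 trees catch fire, 3 burn out
  ....F
  .....
  .....
  .....
  .....
  .....

....F
.....
.....
.....
.....
.....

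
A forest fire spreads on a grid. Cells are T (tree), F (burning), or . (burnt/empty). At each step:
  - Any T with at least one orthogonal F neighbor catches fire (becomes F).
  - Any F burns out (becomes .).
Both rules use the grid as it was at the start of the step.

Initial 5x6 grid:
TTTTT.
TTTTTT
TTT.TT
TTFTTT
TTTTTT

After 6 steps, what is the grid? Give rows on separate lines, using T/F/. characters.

Step 1: 4 trees catch fire, 1 burn out
  TTTTT.
  TTTTTT
  TTF.TT
  TF.FTT
  TTFTTT
Step 2: 6 trees catch fire, 4 burn out
  TTTTT.
  TTFTTT
  TF..TT
  F...FT
  TF.FTT
Step 3: 8 trees catch fire, 6 burn out
  TTFTT.
  TF.FTT
  F...FT
  .....F
  F...FT
Step 4: 6 trees catch fire, 8 burn out
  TF.FT.
  F...FT
  .....F
  ......
  .....F
Step 5: 3 trees catch fire, 6 burn out
  F...F.
  .....F
  ......
  ......
  ......
Step 6: 0 trees catch fire, 3 burn out
  ......
  ......
  ......
  ......
  ......

......
......
......
......
......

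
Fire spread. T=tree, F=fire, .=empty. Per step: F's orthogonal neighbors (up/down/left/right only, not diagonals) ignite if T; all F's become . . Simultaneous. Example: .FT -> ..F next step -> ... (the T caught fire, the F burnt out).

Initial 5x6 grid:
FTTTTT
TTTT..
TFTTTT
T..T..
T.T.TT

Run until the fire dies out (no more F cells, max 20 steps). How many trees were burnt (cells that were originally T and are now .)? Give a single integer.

Answer: 17

Derivation:
Step 1: +5 fires, +2 burnt (F count now 5)
Step 2: +4 fires, +5 burnt (F count now 4)
Step 3: +5 fires, +4 burnt (F count now 5)
Step 4: +2 fires, +5 burnt (F count now 2)
Step 5: +1 fires, +2 burnt (F count now 1)
Step 6: +0 fires, +1 burnt (F count now 0)
Fire out after step 6
Initially T: 20, now '.': 27
Total burnt (originally-T cells now '.'): 17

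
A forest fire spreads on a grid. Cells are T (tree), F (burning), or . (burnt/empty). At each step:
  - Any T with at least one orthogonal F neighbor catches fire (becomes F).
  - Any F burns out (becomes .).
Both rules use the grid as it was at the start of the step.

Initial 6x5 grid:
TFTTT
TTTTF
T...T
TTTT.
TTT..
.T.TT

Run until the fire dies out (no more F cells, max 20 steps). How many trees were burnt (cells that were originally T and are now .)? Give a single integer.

Step 1: +6 fires, +2 burnt (F count now 6)
Step 2: +3 fires, +6 burnt (F count now 3)
Step 3: +1 fires, +3 burnt (F count now 1)
Step 4: +1 fires, +1 burnt (F count now 1)
Step 5: +2 fires, +1 burnt (F count now 2)
Step 6: +2 fires, +2 burnt (F count now 2)
Step 7: +3 fires, +2 burnt (F count now 3)
Step 8: +0 fires, +3 burnt (F count now 0)
Fire out after step 8
Initially T: 20, now '.': 28
Total burnt (originally-T cells now '.'): 18

Answer: 18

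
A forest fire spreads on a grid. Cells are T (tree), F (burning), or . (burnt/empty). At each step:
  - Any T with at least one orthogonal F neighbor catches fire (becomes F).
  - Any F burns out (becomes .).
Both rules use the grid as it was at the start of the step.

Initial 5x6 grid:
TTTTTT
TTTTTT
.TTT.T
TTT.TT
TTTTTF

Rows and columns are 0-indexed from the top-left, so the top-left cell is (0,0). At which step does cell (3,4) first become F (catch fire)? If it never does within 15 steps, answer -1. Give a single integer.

Step 1: cell (3,4)='T' (+2 fires, +1 burnt)
Step 2: cell (3,4)='F' (+3 fires, +2 burnt)
  -> target ignites at step 2
Step 3: cell (3,4)='.' (+2 fires, +3 burnt)
Step 4: cell (3,4)='.' (+4 fires, +2 burnt)
Step 5: cell (3,4)='.' (+5 fires, +4 burnt)
Step 6: cell (3,4)='.' (+5 fires, +5 burnt)
Step 7: cell (3,4)='.' (+2 fires, +5 burnt)
Step 8: cell (3,4)='.' (+2 fires, +2 burnt)
Step 9: cell (3,4)='.' (+1 fires, +2 burnt)
Step 10: cell (3,4)='.' (+0 fires, +1 burnt)
  fire out at step 10

2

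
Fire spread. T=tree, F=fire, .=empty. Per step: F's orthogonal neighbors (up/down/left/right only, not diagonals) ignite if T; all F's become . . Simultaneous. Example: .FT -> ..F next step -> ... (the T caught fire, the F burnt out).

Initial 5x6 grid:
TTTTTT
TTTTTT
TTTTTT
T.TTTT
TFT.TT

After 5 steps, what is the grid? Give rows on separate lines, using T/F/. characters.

Step 1: 2 trees catch fire, 1 burn out
  TTTTTT
  TTTTTT
  TTTTTT
  T.TTTT
  F.F.TT
Step 2: 2 trees catch fire, 2 burn out
  TTTTTT
  TTTTTT
  TTTTTT
  F.FTTT
  ....TT
Step 3: 3 trees catch fire, 2 burn out
  TTTTTT
  TTTTTT
  FTFTTT
  ...FTT
  ....TT
Step 4: 5 trees catch fire, 3 burn out
  TTTTTT
  FTFTTT
  .F.FTT
  ....FT
  ....TT
Step 5: 7 trees catch fire, 5 burn out
  FTFTTT
  .F.FTT
  ....FT
  .....F
  ....FT

FTFTTT
.F.FTT
....FT
.....F
....FT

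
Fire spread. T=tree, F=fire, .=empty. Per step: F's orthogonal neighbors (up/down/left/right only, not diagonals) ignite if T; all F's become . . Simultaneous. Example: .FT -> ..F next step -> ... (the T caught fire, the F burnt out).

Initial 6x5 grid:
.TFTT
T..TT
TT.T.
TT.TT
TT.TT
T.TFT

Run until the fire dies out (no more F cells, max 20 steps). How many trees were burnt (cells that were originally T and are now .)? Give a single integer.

Answer: 12

Derivation:
Step 1: +5 fires, +2 burnt (F count now 5)
Step 2: +4 fires, +5 burnt (F count now 4)
Step 3: +3 fires, +4 burnt (F count now 3)
Step 4: +0 fires, +3 burnt (F count now 0)
Fire out after step 4
Initially T: 20, now '.': 22
Total burnt (originally-T cells now '.'): 12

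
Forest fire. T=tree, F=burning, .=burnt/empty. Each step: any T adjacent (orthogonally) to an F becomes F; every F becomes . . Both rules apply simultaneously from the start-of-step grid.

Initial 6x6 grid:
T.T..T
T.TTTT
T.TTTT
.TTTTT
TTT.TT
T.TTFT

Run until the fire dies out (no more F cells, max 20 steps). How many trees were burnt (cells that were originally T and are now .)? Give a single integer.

Answer: 24

Derivation:
Step 1: +3 fires, +1 burnt (F count now 3)
Step 2: +3 fires, +3 burnt (F count now 3)
Step 3: +4 fires, +3 burnt (F count now 4)
Step 4: +5 fires, +4 burnt (F count now 5)
Step 5: +5 fires, +5 burnt (F count now 5)
Step 6: +3 fires, +5 burnt (F count now 3)
Step 7: +1 fires, +3 burnt (F count now 1)
Step 8: +0 fires, +1 burnt (F count now 0)
Fire out after step 8
Initially T: 27, now '.': 33
Total burnt (originally-T cells now '.'): 24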